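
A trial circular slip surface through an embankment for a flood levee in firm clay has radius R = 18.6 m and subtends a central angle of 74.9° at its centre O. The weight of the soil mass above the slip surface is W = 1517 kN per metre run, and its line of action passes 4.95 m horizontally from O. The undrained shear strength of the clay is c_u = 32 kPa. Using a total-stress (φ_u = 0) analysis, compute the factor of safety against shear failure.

Taking moments about the centre O, the resisting moment is provided by the undrained shear strength acting along the arc:
Arc length L_a = R·θ = 18.6·(74.9°·π/180) = 18.6·1.3073 = 24.31 m
M_R = c_u·L_a·R = 32·24.31·18.6 = 14472.2 kN·m/m
M_D = W·d = 1517·4.95 = 7509.2 kN·m/m
FS = M_R / M_D = 14472.2 / 7509.2 = 1.927

FS = 1.93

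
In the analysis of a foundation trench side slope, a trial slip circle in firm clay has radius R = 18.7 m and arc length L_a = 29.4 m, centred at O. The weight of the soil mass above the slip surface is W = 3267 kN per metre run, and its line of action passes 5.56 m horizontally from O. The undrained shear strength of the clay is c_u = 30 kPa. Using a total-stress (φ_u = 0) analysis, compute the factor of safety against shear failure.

Taking moments about the centre O, the resisting moment is provided by the undrained shear strength acting along the arc:
M_R = c_u·L_a·R = 30·29.40·18.7 = 16493.4 kN·m/m
M_D = W·d = 3267·5.56 = 18164.5 kN·m/m
FS = M_R / M_D = 16493.4 / 18164.5 = 0.908

FS = 0.91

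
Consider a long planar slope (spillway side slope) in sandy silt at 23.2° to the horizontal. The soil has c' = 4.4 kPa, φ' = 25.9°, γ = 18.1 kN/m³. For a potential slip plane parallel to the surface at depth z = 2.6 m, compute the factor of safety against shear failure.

For an infinite slope with a slip plane parallel to the surface (no pore pressure): FS = [c' + γz cos²β tanφ'] / [γz sinβ cosβ].
γz = 18.1·2.6 = 47.06 kN/m²
Numerator = 4.4 + 47.06·cos²23.2°·tan25.9° = 4.4 + 47.06·0.8448·0.4856 = 23.705 kPa
Denominator = 47.06·sin23.2°·cos23.2° = 47.06·0.3939·0.9191 = 17.040 kPa
FS = 23.705 / 17.040 = 1.391

FS = 1.39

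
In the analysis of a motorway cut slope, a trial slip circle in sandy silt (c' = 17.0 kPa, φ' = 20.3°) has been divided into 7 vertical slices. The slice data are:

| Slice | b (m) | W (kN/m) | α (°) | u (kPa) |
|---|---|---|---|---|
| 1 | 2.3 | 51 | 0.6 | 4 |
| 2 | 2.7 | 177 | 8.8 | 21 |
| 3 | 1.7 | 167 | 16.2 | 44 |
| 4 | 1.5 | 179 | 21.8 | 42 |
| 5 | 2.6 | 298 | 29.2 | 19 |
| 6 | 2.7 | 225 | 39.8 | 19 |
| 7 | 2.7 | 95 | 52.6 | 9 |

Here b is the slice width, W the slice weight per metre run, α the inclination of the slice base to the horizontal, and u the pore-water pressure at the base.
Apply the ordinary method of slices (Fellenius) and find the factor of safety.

Ordinary method of slices: FS = Σ[c'·Δl_i + (W_i cosα_i − u_i·Δl_i)·tanφ'] / Σ W_i sinα_i, with Δl_i = b_i / cosα_i.
Slice 1: Δl = 2.3/cos0.6° = 2.300 m; N'_1 = 51·cos0.6° − 4·2.300 = 41.8; c'Δl = 39.10; W sinα = 0.5
Slice 2: Δl = 2.7/cos8.8° = 2.732 m; N'_2 = 177·cos8.8° − 21·2.732 = 117.5; c'Δl = 46.45; W sinα = 27.1
Slice 3: Δl = 1.7/cos16.2° = 1.770 m; N'_3 = 167·cos16.2° − 44·1.770 = 82.5; c'Δl = 30.09; W sinα = 46.6
Slice 4: Δl = 1.5/cos21.8° = 1.616 m; N'_4 = 179·cos21.8° − 42·1.616 = 98.3; c'Δl = 27.46; W sinα = 66.5
Slice 5: Δl = 2.6/cos29.2° = 2.979 m; N'_5 = 298·cos29.2° − 19·2.979 = 203.5; c'Δl = 50.63; W sinα = 145.4
Slice 6: Δl = 2.7/cos39.8° = 3.514 m; N'_6 = 225·cos39.8° − 19·3.514 = 106.1; c'Δl = 59.74; W sinα = 144.0
Slice 7: Δl = 2.7/cos52.6° = 4.445 m; N'_7 = 95·cos52.6° − 9·4.445 = 17.7; c'Δl = 75.57; W sinα = 75.5
Σc'Δl = 329.1 kN/m; ΣN' = 667.5 kN/m; ΣW sinα = 505.6 kN/m
Resisting = 329.1 + 667.5·tan20.3° = 329.1 + 246.9 = 576.0 kN/m
FS = 576.0 / 505.6 = 1.139

FS = 1.14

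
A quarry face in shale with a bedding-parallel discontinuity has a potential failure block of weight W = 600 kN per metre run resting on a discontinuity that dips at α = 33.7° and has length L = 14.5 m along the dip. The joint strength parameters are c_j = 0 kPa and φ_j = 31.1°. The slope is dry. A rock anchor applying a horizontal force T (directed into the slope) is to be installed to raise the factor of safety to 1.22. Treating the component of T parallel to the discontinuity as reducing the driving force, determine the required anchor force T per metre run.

T = 78 kN/m

Resolving forces along and normal to the sliding plane, with the horizontal anchor force T adding T·sinα to the effective normal force and T·cosα acting up the plane against the driving force:
FS = [c_jL + (W cosα + T sinα) tanφ_j] / [W sinα − T cosα]
Without the anchor: N' = 499.2 kN/m, driving T_d = 332.9 kN/m, resisting R = 0·14.5 + 499.2·tan31.1° = 301.1 kN/m, FS = 0.90.
Setting FS = 1.22 and solving for T:
1.22·(332.9 − T cos33.7°) = 301.1 + T sin33.7°·tan31.1°
T·(sin33.7°·tan31.1° + 1.22·cos33.7°) = 1.22·332.9 − 301.1
T·(0.5548·0.6032 + 1.22·0.8320) = 406.1 − 301.1 = 105.0
T·1.3497 = 105.0
T = 77.8 kN/m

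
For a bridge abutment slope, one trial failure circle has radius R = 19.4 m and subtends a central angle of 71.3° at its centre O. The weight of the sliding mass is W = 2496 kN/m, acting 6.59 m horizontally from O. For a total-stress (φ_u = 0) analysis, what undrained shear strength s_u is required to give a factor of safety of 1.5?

FS = s_u·L_a·R / (W·d), so s_u = FS·W·d / (L_a·R).
Arc length L_a = R·θ = 19.4·(71.3°·π/180) = 19.4·1.2444 = 24.14 m
s_u = 1.5·2496·6.59 / (24.14·19.4) = 24673.0 / 468.35 = 52.68 kPa

s_u = 52.7 kPa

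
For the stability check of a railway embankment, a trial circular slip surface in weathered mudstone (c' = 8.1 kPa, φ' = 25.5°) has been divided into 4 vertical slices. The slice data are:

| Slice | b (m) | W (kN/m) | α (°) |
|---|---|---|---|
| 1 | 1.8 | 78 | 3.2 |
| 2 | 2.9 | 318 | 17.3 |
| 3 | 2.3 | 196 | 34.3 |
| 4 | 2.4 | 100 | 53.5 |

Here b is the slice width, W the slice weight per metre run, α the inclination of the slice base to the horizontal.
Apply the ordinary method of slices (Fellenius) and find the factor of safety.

Ordinary method of slices: FS = Σ[c'·Δl_i + (W_i cosα_i)·tanφ'] / Σ W_i sinα_i, with Δl_i = b_i / cosα_i.
Slice 1: Δl = 1.8/cos3.2° = 1.803 m; N'_1 = 78·cos3.2° = 77.9; c'Δl = 14.60; W sinα = 4.4
Slice 2: Δl = 2.9/cos17.3° = 3.037 m; N'_2 = 318·cos17.3° = 303.6; c'Δl = 24.60; W sinα = 94.6
Slice 3: Δl = 2.3/cos34.3° = 2.784 m; N'_3 = 196·cos34.3° = 161.9; c'Δl = 22.55; W sinα = 110.5
Slice 4: Δl = 2.4/cos53.5° = 4.035 m; N'_4 = 100·cos53.5° = 59.5; c'Δl = 32.68; W sinα = 80.4
Σc'Δl = 94.4 kN/m; ΣN' = 602.9 kN/m; ΣW sinα = 289.8 kN/m
Resisting = 94.4 + 602.9·tan25.5° = 94.4 + 287.6 = 382.0 kN/m
FS = 382.0 / 289.8 = 1.318

FS = 1.32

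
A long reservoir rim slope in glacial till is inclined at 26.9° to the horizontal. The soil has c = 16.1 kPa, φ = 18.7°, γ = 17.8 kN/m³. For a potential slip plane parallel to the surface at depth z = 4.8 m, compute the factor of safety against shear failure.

For an infinite slope with a slip plane parallel to the surface (no pore pressure): FS = [c + γz cos²β tanφ] / [γz sinβ cosβ].
γz = 17.8·4.8 = 85.44 kN/m²
Numerator = 16.1 + 85.44·cos²26.9°·tan18.7° = 16.1 + 85.44·0.7953·0.3385 = 39.100 kPa
Denominator = 85.44·sin26.9°·cos26.9° = 85.44·0.4524·0.8918 = 34.473 kPa
FS = 39.100 / 34.473 = 1.134

FS = 1.13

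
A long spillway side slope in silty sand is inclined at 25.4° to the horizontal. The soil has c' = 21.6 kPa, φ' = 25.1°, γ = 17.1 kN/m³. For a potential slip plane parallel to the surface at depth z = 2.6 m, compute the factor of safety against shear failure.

For an infinite slope with a slip plane parallel to the surface (no pore pressure): FS = [c' + γz cos²β tanφ'] / [γz sinβ cosβ].
γz = 17.1·2.6 = 44.46 kN/m²
Numerator = 21.6 + 44.46·cos²25.4°·tan25.1° = 21.6 + 44.46·0.8160·0.4684 = 38.595 kPa
Denominator = 44.46·sin25.4°·cos25.4° = 44.46·0.4289·0.9033 = 17.227 kPa
FS = 38.595 / 17.227 = 2.240

FS = 2.24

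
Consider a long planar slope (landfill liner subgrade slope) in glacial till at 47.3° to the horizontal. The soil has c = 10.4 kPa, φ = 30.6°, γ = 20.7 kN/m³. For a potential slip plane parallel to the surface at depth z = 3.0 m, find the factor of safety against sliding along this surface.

For an infinite slope with a slip plane parallel to the surface (no pore pressure): FS = [c + γz cos²β tanφ] / [γz sinβ cosβ].
γz = 20.7·3.0 = 62.10 kN/m²
Numerator = 10.4 + 62.10·cos²47.3°·tan30.6° = 10.4 + 62.10·0.4599·0.5914 = 27.290 kPa
Denominator = 62.10·sin47.3°·cos47.3° = 62.10·0.7349·0.6782 = 30.950 kPa
FS = 27.290 / 30.950 = 0.882

FS = 0.88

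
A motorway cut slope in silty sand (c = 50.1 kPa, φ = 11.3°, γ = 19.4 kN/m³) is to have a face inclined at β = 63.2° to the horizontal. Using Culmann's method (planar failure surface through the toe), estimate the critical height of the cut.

H_c = 23.61 m

Culmann's analysis gives the critical failure plane at α_cr = (β + φ)/2 = (63.2 + 11.3)/2 = 37.2°, and the critical height
H_c = (4c/γ) · sinβ cosφ / [1 − cos(β − φ)]
    = (4·50.1/19.4) · sin63.2°·cos11.3° / [1 − cos(51.9°)]
    = 10.330 · 0.8926·0.9806 / [1 − 0.6170]
    = 10.330 · 0.8753 / 0.3830
    = 23.61 m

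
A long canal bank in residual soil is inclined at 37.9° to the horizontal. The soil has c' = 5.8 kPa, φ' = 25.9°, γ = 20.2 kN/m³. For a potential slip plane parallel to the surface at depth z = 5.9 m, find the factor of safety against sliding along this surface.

For an infinite slope with a slip plane parallel to the surface (no pore pressure): FS = [c' + γz cos²β tanφ'] / [γz sinβ cosβ].
γz = 20.2·5.9 = 119.18 kN/m²
Numerator = 5.8 + 119.18·cos²37.9°·tan25.9° = 5.8 + 119.18·0.6227·0.4856 = 41.833 kPa
Denominator = 119.18·sin37.9°·cos37.9° = 119.18·0.6143·0.7891 = 57.769 kPa
FS = 41.833 / 57.769 = 0.724

FS = 0.72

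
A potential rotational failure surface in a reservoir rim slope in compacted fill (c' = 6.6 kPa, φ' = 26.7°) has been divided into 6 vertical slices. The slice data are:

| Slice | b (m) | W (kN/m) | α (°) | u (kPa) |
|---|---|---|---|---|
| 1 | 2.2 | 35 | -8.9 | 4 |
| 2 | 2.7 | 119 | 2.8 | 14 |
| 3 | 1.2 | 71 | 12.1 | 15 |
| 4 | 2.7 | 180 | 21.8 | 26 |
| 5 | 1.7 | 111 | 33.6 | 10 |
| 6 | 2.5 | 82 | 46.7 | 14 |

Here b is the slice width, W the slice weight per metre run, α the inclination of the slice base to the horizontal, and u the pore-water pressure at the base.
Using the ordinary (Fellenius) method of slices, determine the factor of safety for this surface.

FS = 1.29

Ordinary method of slices: FS = Σ[c'·Δl_i + (W_i cosα_i − u_i·Δl_i)·tanφ'] / Σ W_i sinα_i, with Δl_i = b_i / cosα_i.
Slice 1: Δl = 2.2/cos(-8.9°) = 2.227 m; N'_1 = 35·cos(-8.9°) − 4·2.227 = 25.7; c'Δl = 14.70; W sinα = -5.4
Slice 2: Δl = 2.7/cos2.8° = 2.703 m; N'_2 = 119·cos2.8° − 14·2.703 = 81.0; c'Δl = 17.84; W sinα = 5.8
Slice 3: Δl = 1.2/cos12.1° = 1.227 m; N'_3 = 71·cos12.1° − 15·1.227 = 51.0; c'Δl = 8.10; W sinα = 14.9
Slice 4: Δl = 2.7/cos21.8° = 2.908 m; N'_4 = 180·cos21.8° − 26·2.908 = 91.5; c'Δl = 19.19; W sinα = 66.8
Slice 5: Δl = 1.7/cos33.6° = 2.041 m; N'_5 = 111·cos33.6° − 10·2.041 = 72.0; c'Δl = 13.47; W sinα = 61.4
Slice 6: Δl = 2.5/cos46.7° = 3.645 m; N'_6 = 82·cos46.7° − 14·3.645 = 5.2; c'Δl = 24.06; W sinα = 59.7
Σc'Δl = 97.4 kN/m; ΣN' = 326.5 kN/m; ΣW sinα = 203.2 kN/m
Resisting = 97.4 + 326.5·tan26.7° = 97.4 + 164.2 = 261.6 kN/m
FS = 261.6 / 203.2 = 1.287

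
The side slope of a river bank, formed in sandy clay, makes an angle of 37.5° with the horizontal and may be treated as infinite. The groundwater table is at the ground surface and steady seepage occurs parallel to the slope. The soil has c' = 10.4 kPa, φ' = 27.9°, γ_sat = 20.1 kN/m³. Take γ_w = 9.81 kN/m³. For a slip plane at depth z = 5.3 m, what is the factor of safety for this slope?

FS = 0.56

With seepage parallel to the slope and the water table at the surface, the effective normal stress on the slip plane uses the buoyant unit weight γ' = γ_sat − γ_w while the driving shear stress uses γ_sat:
FS = [c' + γ' z cos²β tanφ'] / [γ_sat z sinβ cosβ]
γ' = 20.1 − 9.81 = 10.29 kN/m³
Numerator = 10.4 + 10.29·5.3·cos²37.5°·tan27.9° = 10.4 + 10.29·5.3·0.6294·0.5295 = 28.575 kPa
Denominator = 20.1·5.3·sin37.5°·cos37.5° = 20.1·5.3·0.6088·0.7934 = 51.450 kPa
FS = 28.575 / 51.450 = 0.555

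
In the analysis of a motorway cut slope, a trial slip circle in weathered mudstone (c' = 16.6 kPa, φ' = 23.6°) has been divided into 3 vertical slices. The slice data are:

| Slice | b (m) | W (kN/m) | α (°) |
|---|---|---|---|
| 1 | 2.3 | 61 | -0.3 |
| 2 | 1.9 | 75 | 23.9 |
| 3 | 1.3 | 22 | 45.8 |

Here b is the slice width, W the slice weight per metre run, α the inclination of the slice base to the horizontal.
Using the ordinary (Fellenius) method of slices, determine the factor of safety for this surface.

Ordinary method of slices: FS = Σ[c'·Δl_i + (W_i cosα_i)·tanφ'] / Σ W_i sinα_i, with Δl_i = b_i / cosα_i.
Slice 1: Δl = 2.3/cos(-0.3°) = 2.300 m; N'_1 = 61·cos(-0.3°) = 61.0; c'Δl = 38.18; W sinα = -0.3
Slice 2: Δl = 1.9/cos23.9° = 2.078 m; N'_2 = 75·cos23.9° = 68.6; c'Δl = 34.50; W sinα = 30.4
Slice 3: Δl = 1.3/cos45.8° = 1.865 m; N'_3 = 22·cos45.8° = 15.3; c'Δl = 30.95; W sinα = 15.8
Σc'Δl = 103.6 kN/m; ΣN' = 144.9 kN/m; ΣW sinα = 45.8 kN/m
Resisting = 103.6 + 144.9·tan23.6° = 103.6 + 63.3 = 166.9 kN/m
FS = 166.9 / 45.8 = 3.642

FS = 3.64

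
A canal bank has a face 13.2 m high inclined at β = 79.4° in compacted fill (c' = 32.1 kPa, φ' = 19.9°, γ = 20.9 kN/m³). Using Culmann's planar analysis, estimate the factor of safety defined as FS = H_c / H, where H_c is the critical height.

FS = 0.87

H_c = (4c'/γ) · sinβ cosφ' / [1 − cos(β − φ')]
    = (4·32.1/20.9) · sin79.4°·cos19.9° / [1 − cos59.5°]
    = 6.144 · 0.9242 / 0.4925 = 11.53 m
FS = H_c / H = 11.53 / 13.2 = 0.873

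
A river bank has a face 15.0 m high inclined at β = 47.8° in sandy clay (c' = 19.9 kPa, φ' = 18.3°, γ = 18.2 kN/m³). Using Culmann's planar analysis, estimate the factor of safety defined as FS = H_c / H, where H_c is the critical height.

FS = 1.58

H_c = (4c'/γ) · sinβ cosφ' / [1 − cos(β − φ')]
    = (4·19.9/18.2) · sin47.8°·cos18.3° / [1 − cos29.5°]
    = 4.374 · 0.7033 / 0.1296 = 23.73 m
FS = H_c / H = 23.73 / 15.0 = 1.582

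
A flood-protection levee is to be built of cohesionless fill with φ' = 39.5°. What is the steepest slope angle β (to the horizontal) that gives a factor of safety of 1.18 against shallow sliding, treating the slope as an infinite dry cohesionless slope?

For an infinite dry cohesionless slope FS = tanφ'/tanβ, so tanβ = tanφ' / FS.
tanβ = tan39.5° / 1.18 = 0.8243 / 1.18 = 0.6986
β = arctan(0.6986) = 34.94°

β = 34.9°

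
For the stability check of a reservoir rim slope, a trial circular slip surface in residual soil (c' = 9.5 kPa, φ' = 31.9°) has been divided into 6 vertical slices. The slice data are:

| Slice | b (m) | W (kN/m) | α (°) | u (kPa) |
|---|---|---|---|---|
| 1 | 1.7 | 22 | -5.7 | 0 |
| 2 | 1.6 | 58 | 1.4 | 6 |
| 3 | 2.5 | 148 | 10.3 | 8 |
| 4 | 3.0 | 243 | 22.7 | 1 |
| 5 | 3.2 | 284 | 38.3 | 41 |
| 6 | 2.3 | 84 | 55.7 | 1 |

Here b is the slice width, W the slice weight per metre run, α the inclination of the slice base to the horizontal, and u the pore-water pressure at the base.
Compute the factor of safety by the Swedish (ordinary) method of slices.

FS = 1.33

Ordinary method of slices: FS = Σ[c'·Δl_i + (W_i cosα_i − u_i·Δl_i)·tanφ'] / Σ W_i sinα_i, with Δl_i = b_i / cosα_i.
Slice 1: Δl = 1.7/cos(-5.7°) = 1.708 m; N'_1 = 22·cos(-5.7°) − 0·1.708 = 21.9; c'Δl = 16.23; W sinα = -2.2
Slice 2: Δl = 1.6/cos1.4° = 1.600 m; N'_2 = 58·cos1.4° − 6·1.600 = 48.4; c'Δl = 15.20; W sinα = 1.4
Slice 3: Δl = 2.5/cos10.3° = 2.541 m; N'_3 = 148·cos10.3° − 8·2.541 = 125.3; c'Δl = 24.14; W sinα = 26.5
Slice 4: Δl = 3.0/cos22.7° = 3.252 m; N'_4 = 243·cos22.7° − 1·3.252 = 220.9; c'Δl = 30.89; W sinα = 93.8
Slice 5: Δl = 3.2/cos38.3° = 4.078 m; N'_5 = 284·cos38.3° − 41·4.078 = 55.7; c'Δl = 38.74; W sinα = 176.0
Slice 6: Δl = 2.3/cos55.7° = 4.081 m; N'_6 = 84·cos55.7° − 1·4.081 = 43.3; c'Δl = 38.77; W sinα = 69.4
Σc'Δl = 164.0 kN/m; ΣN' = 515.4 kN/m; ΣW sinα = 364.9 kN/m
Resisting = 164.0 + 515.4·tan31.9° = 164.0 + 320.8 = 484.8 kN/m
FS = 484.8 / 364.9 = 1.329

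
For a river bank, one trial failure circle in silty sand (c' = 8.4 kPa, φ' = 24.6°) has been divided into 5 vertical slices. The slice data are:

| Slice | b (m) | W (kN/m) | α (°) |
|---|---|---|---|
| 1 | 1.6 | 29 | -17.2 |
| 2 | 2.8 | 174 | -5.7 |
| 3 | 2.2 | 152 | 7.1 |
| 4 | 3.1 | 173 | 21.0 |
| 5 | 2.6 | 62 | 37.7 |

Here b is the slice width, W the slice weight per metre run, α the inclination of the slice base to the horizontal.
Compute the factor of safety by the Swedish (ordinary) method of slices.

FS = 3.98

Ordinary method of slices: FS = Σ[c'·Δl_i + (W_i cosα_i)·tanφ'] / Σ W_i sinα_i, with Δl_i = b_i / cosα_i.
Slice 1: Δl = 1.6/cos(-17.2°) = 1.675 m; N'_1 = 29·cos(-17.2°) = 27.7; c'Δl = 14.07; W sinα = -8.6
Slice 2: Δl = 2.8/cos(-5.7°) = 2.814 m; N'_2 = 174·cos(-5.7°) = 173.1; c'Δl = 23.64; W sinα = -17.3
Slice 3: Δl = 2.2/cos7.1° = 2.217 m; N'_3 = 152·cos7.1° = 150.8; c'Δl = 18.62; W sinα = 18.8
Slice 4: Δl = 3.1/cos21.0° = 3.321 m; N'_4 = 173·cos21.0° = 161.5; c'Δl = 27.89; W sinα = 62.0
Slice 5: Δl = 2.6/cos37.7° = 3.286 m; N'_5 = 62·cos37.7° = 49.1; c'Δl = 27.60; W sinα = 37.9
Σc'Δl = 111.8 kN/m; ΣN' = 562.2 kN/m; ΣW sinα = 92.8 kN/m
Resisting = 111.8 + 562.2·tan24.6° = 111.8 + 257.4 = 369.2 kN/m
FS = 369.2 / 92.8 = 3.977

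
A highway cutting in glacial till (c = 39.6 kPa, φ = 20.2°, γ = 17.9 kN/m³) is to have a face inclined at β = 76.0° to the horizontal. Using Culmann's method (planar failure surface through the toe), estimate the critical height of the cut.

H_c = 18.40 m

Culmann's analysis gives the critical failure plane at α_cr = (β + φ)/2 = (76.0 + 20.2)/2 = 48.1°, and the critical height
H_c = (4c/γ) · sinβ cosφ / [1 − cos(β − φ)]
    = (4·39.6/17.9) · sin76.0°·cos20.2° / [1 − cos(55.8°)]
    = 8.849 · 0.9703·0.9385 / [1 − 0.5621]
    = 8.849 · 0.9106 / 0.4379
    = 18.40 m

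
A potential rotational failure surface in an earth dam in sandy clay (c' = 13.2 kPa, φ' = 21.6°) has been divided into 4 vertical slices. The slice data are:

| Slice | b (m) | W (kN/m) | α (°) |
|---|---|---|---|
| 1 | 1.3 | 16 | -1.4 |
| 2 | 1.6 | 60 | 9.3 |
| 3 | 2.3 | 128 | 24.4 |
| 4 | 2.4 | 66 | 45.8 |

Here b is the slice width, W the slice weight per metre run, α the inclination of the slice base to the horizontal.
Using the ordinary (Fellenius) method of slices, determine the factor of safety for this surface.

Ordinary method of slices: FS = Σ[c'·Δl_i + (W_i cosα_i)·tanφ'] / Σ W_i sinα_i, with Δl_i = b_i / cosα_i.
Slice 1: Δl = 1.3/cos(-1.4°) = 1.300 m; N'_1 = 16·cos(-1.4°) = 16.0; c'Δl = 17.17; W sinα = -0.4
Slice 2: Δl = 1.6/cos9.3° = 1.621 m; N'_2 = 60·cos9.3° = 59.2; c'Δl = 21.40; W sinα = 9.7
Slice 3: Δl = 2.3/cos24.4° = 2.526 m; N'_3 = 128·cos24.4° = 116.6; c'Δl = 33.34; W sinα = 52.9
Slice 4: Δl = 2.4/cos45.8° = 3.443 m; N'_4 = 66·cos45.8° = 46.0; c'Δl = 45.44; W sinα = 47.3
Σc'Δl = 117.3 kN/m; ΣN' = 237.8 kN/m; ΣW sinα = 109.5 kN/m
Resisting = 117.3 + 237.8·tan21.6° = 117.3 + 94.1 = 211.5 kN/m
FS = 211.5 / 109.5 = 1.931

FS = 1.93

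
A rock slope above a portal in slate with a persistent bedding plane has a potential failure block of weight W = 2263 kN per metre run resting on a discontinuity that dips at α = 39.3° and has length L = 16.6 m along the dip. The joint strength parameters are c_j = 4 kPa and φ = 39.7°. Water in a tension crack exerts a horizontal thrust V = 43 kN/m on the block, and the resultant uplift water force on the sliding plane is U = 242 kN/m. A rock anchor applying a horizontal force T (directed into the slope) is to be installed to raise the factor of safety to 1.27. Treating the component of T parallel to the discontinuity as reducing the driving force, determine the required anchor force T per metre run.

Resolving forces along and normal to the sliding plane, with the horizontal anchor force T adding T·sinα to the effective normal force and T·cosα acting up the plane against the driving force:
FS = [c_jL + (W cosα − U − V sinα + T sinα) tanφ] / [W sinα + V cosα − T cosα]
Without the anchor: N' = 1482.0 kN/m, driving T_d = 1466.6 kN/m, resisting R = 4·16.6 + 1482.0·tan39.7° = 1296.8 kN/m, FS = 0.88.
Setting FS = 1.27 and solving for T:
1.27·(1466.6 − T cos39.3°) = 1296.8 + T sin39.3°·tan39.7°
T·(sin39.3°·tan39.7° + 1.27·cos39.3°) = 1.27·1466.6 − 1296.8
T·(0.6334·0.8302 + 1.27·0.7738) = 1862.6 − 1296.8 = 565.9
T·1.5086 = 565.9
T = 375.1 kN/m

T = 375 kN/m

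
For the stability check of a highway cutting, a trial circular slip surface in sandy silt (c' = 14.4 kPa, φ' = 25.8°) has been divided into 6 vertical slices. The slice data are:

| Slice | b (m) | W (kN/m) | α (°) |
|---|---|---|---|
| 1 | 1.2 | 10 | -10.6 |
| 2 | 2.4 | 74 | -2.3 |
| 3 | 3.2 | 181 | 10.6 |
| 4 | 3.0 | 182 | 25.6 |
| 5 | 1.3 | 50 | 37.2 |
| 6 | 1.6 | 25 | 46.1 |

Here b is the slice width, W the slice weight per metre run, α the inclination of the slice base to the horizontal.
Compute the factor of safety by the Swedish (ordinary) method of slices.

FS = 2.81

Ordinary method of slices: FS = Σ[c'·Δl_i + (W_i cosα_i)·tanφ'] / Σ W_i sinα_i, with Δl_i = b_i / cosα_i.
Slice 1: Δl = 1.2/cos(-10.6°) = 1.221 m; N'_1 = 10·cos(-10.6°) = 9.8; c'Δl = 17.58; W sinα = -1.8
Slice 2: Δl = 2.4/cos(-2.3°) = 2.402 m; N'_2 = 74·cos(-2.3°) = 73.9; c'Δl = 34.59; W sinα = -3.0
Slice 3: Δl = 3.2/cos10.6° = 3.256 m; N'_3 = 181·cos10.6° = 177.9; c'Δl = 46.88; W sinα = 33.3
Slice 4: Δl = 3.0/cos25.6° = 3.327 m; N'_4 = 182·cos25.6° = 164.1; c'Δl = 47.90; W sinα = 78.6
Slice 5: Δl = 1.3/cos37.2° = 1.632 m; N'_5 = 50·cos37.2° = 39.8; c'Δl = 23.50; W sinα = 30.2
Slice 6: Δl = 1.6/cos46.1° = 2.307 m; N'_6 = 25·cos46.1° = 17.3; c'Δl = 33.23; W sinα = 18.0
Σc'Δl = 203.7 kN/m; ΣN' = 483.0 kN/m; ΣW sinα = 155.4 kN/m
Resisting = 203.7 + 483.0·tan25.8° = 203.7 + 233.5 = 437.2 kN/m
FS = 437.2 / 155.4 = 2.814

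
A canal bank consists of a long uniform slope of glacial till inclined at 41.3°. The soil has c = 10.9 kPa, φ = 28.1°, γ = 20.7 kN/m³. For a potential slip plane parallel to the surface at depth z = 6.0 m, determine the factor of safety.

FS = 0.78

For an infinite slope with a slip plane parallel to the surface (no pore pressure): FS = [c + γz cos²β tanφ] / [γz sinβ cosβ].
γz = 20.7·6.0 = 124.20 kN/m²
Numerator = 10.9 + 124.20·cos²41.3°·tan28.1° = 10.9 + 124.20·0.5644·0.5340 = 48.329 kPa
Denominator = 124.20·sin41.3°·cos41.3° = 124.20·0.6600·0.7513 = 61.583 kPa
FS = 48.329 / 61.583 = 0.785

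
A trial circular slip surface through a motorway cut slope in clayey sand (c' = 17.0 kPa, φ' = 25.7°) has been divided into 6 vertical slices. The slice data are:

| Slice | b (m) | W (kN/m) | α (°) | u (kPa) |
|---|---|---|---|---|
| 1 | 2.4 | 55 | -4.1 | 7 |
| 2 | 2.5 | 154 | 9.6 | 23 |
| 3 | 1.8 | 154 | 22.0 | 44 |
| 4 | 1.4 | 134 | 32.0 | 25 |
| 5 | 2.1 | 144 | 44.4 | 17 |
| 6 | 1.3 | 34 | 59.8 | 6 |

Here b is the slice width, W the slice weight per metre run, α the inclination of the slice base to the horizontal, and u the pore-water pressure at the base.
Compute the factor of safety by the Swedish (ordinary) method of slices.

FS = 1.39

Ordinary method of slices: FS = Σ[c'·Δl_i + (W_i cosα_i − u_i·Δl_i)·tanφ'] / Σ W_i sinα_i, with Δl_i = b_i / cosα_i.
Slice 1: Δl = 2.4/cos(-4.1°) = 2.406 m; N'_1 = 55·cos(-4.1°) − 7·2.406 = 38.0; c'Δl = 40.90; W sinα = -3.9
Slice 2: Δl = 2.5/cos9.6° = 2.536 m; N'_2 = 154·cos9.6° − 23·2.536 = 93.5; c'Δl = 43.10; W sinα = 25.7
Slice 3: Δl = 1.8/cos22.0° = 1.941 m; N'_3 = 154·cos22.0° − 44·1.941 = 57.4; c'Δl = 33.00; W sinα = 57.7
Slice 4: Δl = 1.4/cos32.0° = 1.651 m; N'_4 = 134·cos32.0° − 25·1.651 = 72.4; c'Δl = 28.06; W sinα = 71.0
Slice 5: Δl = 2.1/cos44.4° = 2.939 m; N'_5 = 144·cos44.4° − 17·2.939 = 52.9; c'Δl = 49.97; W sinα = 100.8
Slice 6: Δl = 1.3/cos59.8° = 2.584 m; N'_6 = 34·cos59.8° − 6·2.584 = 1.6; c'Δl = 43.93; W sinα = 29.4
Σc'Δl = 239.0 kN/m; ΣN' = 315.8 kN/m; ΣW sinα = 280.6 kN/m
Resisting = 239.0 + 315.8·tan25.7° = 239.0 + 152.0 = 391.0 kN/m
FS = 391.0 / 280.6 = 1.393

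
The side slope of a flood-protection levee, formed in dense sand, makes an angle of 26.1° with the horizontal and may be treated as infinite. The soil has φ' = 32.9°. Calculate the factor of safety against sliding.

For a dry cohesionless infinite slope the factor of safety is FS = tanφ' / tanβ.
FS = tan32.9° / tan26.1° = 0.6469 / 0.4899 = 1.321

FS = 1.32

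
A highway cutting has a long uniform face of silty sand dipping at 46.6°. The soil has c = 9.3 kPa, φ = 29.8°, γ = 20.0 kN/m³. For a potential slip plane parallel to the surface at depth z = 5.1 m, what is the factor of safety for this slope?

FS = 0.72

For an infinite slope with a slip plane parallel to the surface (no pore pressure): FS = [c + γz cos²β tanφ] / [γz sinβ cosβ].
γz = 20.0·5.1 = 102.00 kN/m²
Numerator = 9.3 + 102.00·cos²46.6°·tan29.8° = 9.3 + 102.00·0.4721·0.5727 = 36.878 kPa
Denominator = 102.00·sin46.6°·cos46.6° = 102.00·0.7266·0.6871 = 50.920 kPa
FS = 36.878 / 50.920 = 0.724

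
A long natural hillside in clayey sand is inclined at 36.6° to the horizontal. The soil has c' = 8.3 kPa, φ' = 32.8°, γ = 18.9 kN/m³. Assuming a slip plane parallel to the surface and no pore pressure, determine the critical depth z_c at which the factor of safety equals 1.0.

z_c = 6.94 m

Setting FS = 1.00 in FS = [c' + γz cos²β tanφ'] / [γz sinβ cosβ] and solving for z:
z = c' / [γ cosβ (FS·sinβ − cosβ·tanφ')]
  = 8.3 / [18.9·cos36.6°·(1.00·sin36.6° − cos36.6°·tan32.8°)]
  = 8.3 / [18.9·0.8028·(1.00·0.5962 − 0.8028·0.6445)]
  = 8.3 / 1.1963 = 6.938 m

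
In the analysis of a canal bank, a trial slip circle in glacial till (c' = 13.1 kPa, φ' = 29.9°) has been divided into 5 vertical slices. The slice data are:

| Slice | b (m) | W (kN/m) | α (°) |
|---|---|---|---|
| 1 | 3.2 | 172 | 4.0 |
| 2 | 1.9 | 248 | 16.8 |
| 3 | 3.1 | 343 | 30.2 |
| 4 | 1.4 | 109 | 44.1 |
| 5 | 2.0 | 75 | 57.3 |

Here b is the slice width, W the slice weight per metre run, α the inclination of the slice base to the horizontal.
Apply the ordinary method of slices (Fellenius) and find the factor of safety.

Ordinary method of slices: FS = Σ[c'·Δl_i + (W_i cosα_i)·tanφ'] / Σ W_i sinα_i, with Δl_i = b_i / cosα_i.
Slice 1: Δl = 3.2/cos4.0° = 3.208 m; N'_1 = 172·cos4.0° = 171.6; c'Δl = 42.02; W sinα = 12.0
Slice 2: Δl = 1.9/cos16.8° = 1.985 m; N'_2 = 248·cos16.8° = 237.4; c'Δl = 26.00; W sinα = 71.7
Slice 3: Δl = 3.1/cos30.2° = 3.587 m; N'_3 = 343·cos30.2° = 296.4; c'Δl = 46.99; W sinα = 172.5
Slice 4: Δl = 1.4/cos44.1° = 1.950 m; N'_4 = 109·cos44.1° = 78.3; c'Δl = 25.54; W sinα = 75.9
Slice 5: Δl = 2.0/cos57.3° = 3.702 m; N'_5 = 75·cos57.3° = 40.5; c'Δl = 48.50; W sinα = 63.1
Σc'Δl = 189.0 kN/m; ΣN' = 824.2 kN/m; ΣW sinα = 395.2 kN/m
Resisting = 189.0 + 824.2·tan29.9° = 189.0 + 474.0 = 663.0 kN/m
FS = 663.0 / 395.2 = 1.678

FS = 1.68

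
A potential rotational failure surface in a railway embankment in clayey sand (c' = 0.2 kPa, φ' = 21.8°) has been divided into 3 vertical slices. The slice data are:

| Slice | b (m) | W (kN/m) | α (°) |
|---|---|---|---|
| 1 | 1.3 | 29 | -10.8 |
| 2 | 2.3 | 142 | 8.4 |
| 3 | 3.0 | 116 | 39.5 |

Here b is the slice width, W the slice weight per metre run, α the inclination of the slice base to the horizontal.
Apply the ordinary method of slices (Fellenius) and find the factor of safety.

FS = 1.18

Ordinary method of slices: FS = Σ[c'·Δl_i + (W_i cosα_i)·tanφ'] / Σ W_i sinα_i, with Δl_i = b_i / cosα_i.
Slice 1: Δl = 1.3/cos(-10.8°) = 1.323 m; N'_1 = 29·cos(-10.8°) = 28.5; c'Δl = 0.26; W sinα = -5.4
Slice 2: Δl = 2.3/cos8.4° = 2.325 m; N'_2 = 142·cos8.4° = 140.5; c'Δl = 0.46; W sinα = 20.7
Slice 3: Δl = 3.0/cos39.5° = 3.888 m; N'_3 = 116·cos39.5° = 89.5; c'Δl = 0.78; W sinα = 73.8
Σc'Δl = 1.5 kN/m; ΣN' = 258.5 kN/m; ΣW sinα = 89.1 kN/m
Resisting = 1.5 + 258.5·tan21.8° = 1.5 + 103.4 = 104.9 kN/m
FS = 104.9 / 89.1 = 1.177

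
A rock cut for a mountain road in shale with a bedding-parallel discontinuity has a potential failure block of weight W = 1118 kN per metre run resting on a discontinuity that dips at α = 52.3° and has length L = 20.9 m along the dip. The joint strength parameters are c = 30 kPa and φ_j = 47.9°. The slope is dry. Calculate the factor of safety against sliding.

Resolving the block weight along and normal to the plane and applying the Mohr–Coulomb strength on the joint:
N' = W cosα = 1118·cos52.3° = 683.7 kN/m
Driving force T = W sinα = 1118·sin52.3° = 884.6 kN/m
Resisting force R = c·L + N'·tanφ_j = 30·20.9 + 683.7·tan47.9° = 627.0 + 756.7 = 1383.7 kN/m
FS = R / T = 1383.7 / 884.6 = 1.564

FS = 1.56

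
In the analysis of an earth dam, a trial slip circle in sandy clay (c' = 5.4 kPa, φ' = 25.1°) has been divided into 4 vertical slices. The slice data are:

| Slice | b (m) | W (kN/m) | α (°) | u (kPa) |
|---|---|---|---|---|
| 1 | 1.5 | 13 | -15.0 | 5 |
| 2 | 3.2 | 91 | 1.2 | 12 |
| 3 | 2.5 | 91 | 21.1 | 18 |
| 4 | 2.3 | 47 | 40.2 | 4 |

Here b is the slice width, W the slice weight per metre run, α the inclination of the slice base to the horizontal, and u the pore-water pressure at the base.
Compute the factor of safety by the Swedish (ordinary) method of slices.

FS = 1.81

Ordinary method of slices: FS = Σ[c'·Δl_i + (W_i cosα_i − u_i·Δl_i)·tanφ'] / Σ W_i sinα_i, with Δl_i = b_i / cosα_i.
Slice 1: Δl = 1.5/cos(-15.0°) = 1.553 m; N'_1 = 13·cos(-15.0°) − 5·1.553 = 4.8; c'Δl = 8.39; W sinα = -3.4
Slice 2: Δl = 3.2/cos1.2° = 3.201 m; N'_2 = 91·cos1.2° − 12·3.201 = 52.6; c'Δl = 17.28; W sinα = 1.9
Slice 3: Δl = 2.5/cos21.1° = 2.680 m; N'_3 = 91·cos21.1° − 18·2.680 = 36.7; c'Δl = 14.47; W sinα = 32.8
Slice 4: Δl = 2.3/cos40.2° = 3.011 m; N'_4 = 47·cos40.2° − 4·3.011 = 23.9; c'Δl = 16.26; W sinα = 30.3
Σc'Δl = 56.4 kN/m; ΣN' = 117.9 kN/m; ΣW sinα = 61.6 kN/m
Resisting = 56.4 + 117.9·tan25.1° = 56.4 + 55.2 = 111.6 kN/m
FS = 111.6 / 61.6 = 1.811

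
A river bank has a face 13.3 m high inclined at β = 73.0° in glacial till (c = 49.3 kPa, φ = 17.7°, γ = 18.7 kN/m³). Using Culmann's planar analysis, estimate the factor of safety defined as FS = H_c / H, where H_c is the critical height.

FS = 1.68

H_c = (4c/γ) · sinβ cosφ / [1 − cos(β − φ)]
    = (4·49.3/18.7) · sin73.0°·cos17.7° / [1 − cos55.3°]
    = 10.545 · 0.9110 / 0.4307 = 22.31 m
FS = H_c / H = 22.31 / 13.3 = 1.677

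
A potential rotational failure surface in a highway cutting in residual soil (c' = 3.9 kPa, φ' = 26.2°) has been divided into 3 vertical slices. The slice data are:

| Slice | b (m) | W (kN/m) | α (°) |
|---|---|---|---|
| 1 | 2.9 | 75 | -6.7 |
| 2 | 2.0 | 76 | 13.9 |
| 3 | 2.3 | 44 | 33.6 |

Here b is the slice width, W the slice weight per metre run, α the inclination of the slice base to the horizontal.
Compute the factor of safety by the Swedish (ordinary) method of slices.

Ordinary method of slices: FS = Σ[c'·Δl_i + (W_i cosα_i)·tanφ'] / Σ W_i sinα_i, with Δl_i = b_i / cosα_i.
Slice 1: Δl = 2.9/cos(-6.7°) = 2.920 m; N'_1 = 75·cos(-6.7°) = 74.5; c'Δl = 11.39; W sinα = -8.8
Slice 2: Δl = 2.0/cos13.9° = 2.060 m; N'_2 = 76·cos13.9° = 73.8; c'Δl = 8.04; W sinα = 18.3
Slice 3: Δl = 2.3/cos33.6° = 2.761 m; N'_3 = 44·cos33.6° = 36.6; c'Δl = 10.77; W sinα = 24.3
Σc'Δl = 30.2 kN/m; ΣN' = 184.9 kN/m; ΣW sinα = 33.9 kN/m
Resisting = 30.2 + 184.9·tan26.2° = 30.2 + 91.0 = 121.2 kN/m
FS = 121.2 / 33.9 = 3.579

FS = 3.58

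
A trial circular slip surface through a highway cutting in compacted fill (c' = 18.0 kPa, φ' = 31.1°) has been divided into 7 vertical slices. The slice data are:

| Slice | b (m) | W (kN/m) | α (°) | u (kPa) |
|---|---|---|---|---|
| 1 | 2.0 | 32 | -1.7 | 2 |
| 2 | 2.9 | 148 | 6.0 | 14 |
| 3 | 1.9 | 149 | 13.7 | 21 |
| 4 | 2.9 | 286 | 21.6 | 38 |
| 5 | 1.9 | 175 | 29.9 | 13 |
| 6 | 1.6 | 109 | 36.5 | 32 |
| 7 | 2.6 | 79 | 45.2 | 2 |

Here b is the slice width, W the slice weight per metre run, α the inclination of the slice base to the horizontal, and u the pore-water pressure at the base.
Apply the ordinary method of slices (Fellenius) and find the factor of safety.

Ordinary method of slices: FS = Σ[c'·Δl_i + (W_i cosα_i − u_i·Δl_i)·tanφ'] / Σ W_i sinα_i, with Δl_i = b_i / cosα_i.
Slice 1: Δl = 2.0/cos(-1.7°) = 2.001 m; N'_1 = 32·cos(-1.7°) − 2·2.001 = 28.0; c'Δl = 36.02; W sinα = -0.9
Slice 2: Δl = 2.9/cos6.0° = 2.916 m; N'_2 = 148·cos6.0° − 14·2.916 = 106.4; c'Δl = 52.49; W sinα = 15.5
Slice 3: Δl = 1.9/cos13.7° = 1.956 m; N'_3 = 149·cos13.7° − 21·1.956 = 103.7; c'Δl = 35.20; W sinα = 35.3
Slice 4: Δl = 2.9/cos21.6° = 3.119 m; N'_4 = 286·cos21.6° − 38·3.119 = 147.4; c'Δl = 56.14; W sinα = 105.3
Slice 5: Δl = 1.9/cos29.9° = 2.192 m; N'_5 = 175·cos29.9° − 13·2.192 = 123.2; c'Δl = 39.45; W sinα = 87.2
Slice 6: Δl = 1.6/cos36.5° = 1.990 m; N'_6 = 109·cos36.5° − 32·1.990 = 23.9; c'Δl = 35.83; W sinα = 64.8
Slice 7: Δl = 2.6/cos45.2° = 3.690 m; N'_7 = 79·cos45.2° − 2·3.690 = 48.3; c'Δl = 66.42; W sinα = 56.1
Σc'Δl = 321.5 kN/m; ΣN' = 580.9 kN/m; ΣW sinα = 363.2 kN/m
Resisting = 321.5 + 580.9·tan31.1° = 321.5 + 350.4 = 671.9 kN/m
FS = 671.9 / 363.2 = 1.850

FS = 1.85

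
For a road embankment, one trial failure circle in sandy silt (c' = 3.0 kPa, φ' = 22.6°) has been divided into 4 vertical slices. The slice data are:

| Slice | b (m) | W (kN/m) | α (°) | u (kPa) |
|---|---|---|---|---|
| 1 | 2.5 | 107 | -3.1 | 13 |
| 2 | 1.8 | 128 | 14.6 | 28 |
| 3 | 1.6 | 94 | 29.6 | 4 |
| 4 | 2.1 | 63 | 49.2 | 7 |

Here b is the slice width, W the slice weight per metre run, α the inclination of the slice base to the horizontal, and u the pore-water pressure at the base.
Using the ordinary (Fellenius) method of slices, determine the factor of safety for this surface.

FS = 1.06

Ordinary method of slices: FS = Σ[c'·Δl_i + (W_i cosα_i − u_i·Δl_i)·tanφ'] / Σ W_i sinα_i, with Δl_i = b_i / cosα_i.
Slice 1: Δl = 2.5/cos(-3.1°) = 2.504 m; N'_1 = 107·cos(-3.1°) − 13·2.504 = 74.3; c'Δl = 7.51; W sinα = -5.8
Slice 2: Δl = 1.8/cos14.6° = 1.860 m; N'_2 = 128·cos14.6° − 28·1.860 = 71.8; c'Δl = 5.58; W sinα = 32.3
Slice 3: Δl = 1.6/cos29.6° = 1.840 m; N'_3 = 94·cos29.6° − 4·1.840 = 74.4; c'Δl = 5.52; W sinα = 46.4
Slice 4: Δl = 2.1/cos49.2° = 3.214 m; N'_4 = 63·cos49.2° − 7·3.214 = 18.7; c'Δl = 9.64; W sinα = 47.7
Σc'Δl = 28.3 kN/m; ΣN' = 239.1 kN/m; ΣW sinα = 120.6 kN/m
Resisting = 28.3 + 239.1·tan22.6° = 28.3 + 99.5 = 127.8 kN/m
FS = 127.8 / 120.6 = 1.060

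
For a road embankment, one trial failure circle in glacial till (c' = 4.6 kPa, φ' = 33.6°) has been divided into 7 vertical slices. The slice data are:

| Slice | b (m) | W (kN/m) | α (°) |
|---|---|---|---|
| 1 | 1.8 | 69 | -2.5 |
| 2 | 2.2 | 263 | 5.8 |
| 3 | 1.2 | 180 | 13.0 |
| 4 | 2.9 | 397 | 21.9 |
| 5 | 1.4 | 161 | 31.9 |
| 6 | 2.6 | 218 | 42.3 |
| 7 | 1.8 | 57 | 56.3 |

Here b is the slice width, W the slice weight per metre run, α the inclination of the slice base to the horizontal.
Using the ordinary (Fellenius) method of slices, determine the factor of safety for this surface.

Ordinary method of slices: FS = Σ[c'·Δl_i + (W_i cosα_i)·tanφ'] / Σ W_i sinα_i, with Δl_i = b_i / cosα_i.
Slice 1: Δl = 1.8/cos(-2.5°) = 1.802 m; N'_1 = 69·cos(-2.5°) = 68.9; c'Δl = 8.29; W sinα = -3.0
Slice 2: Δl = 2.2/cos5.8° = 2.211 m; N'_2 = 263·cos5.8° = 261.7; c'Δl = 10.17; W sinα = 26.6
Slice 3: Δl = 1.2/cos13.0° = 1.232 m; N'_3 = 180·cos13.0° = 175.4; c'Δl = 5.67; W sinα = 40.5
Slice 4: Δl = 2.9/cos21.9° = 3.126 m; N'_4 = 397·cos21.9° = 368.4; c'Δl = 14.38; W sinα = 148.1
Slice 5: Δl = 1.4/cos31.9° = 1.649 m; N'_5 = 161·cos31.9° = 136.7; c'Δl = 7.59; W sinα = 85.1
Slice 6: Δl = 2.6/cos42.3° = 3.515 m; N'_6 = 218·cos42.3° = 161.2; c'Δl = 16.17; W sinα = 146.7
Slice 7: Δl = 1.8/cos56.3° = 3.244 m; N'_7 = 57·cos56.3° = 31.6; c'Δl = 14.92; W sinα = 47.4
Σc'Δl = 77.2 kN/m; ΣN' = 1203.9 kN/m; ΣW sinα = 491.4 kN/m
Resisting = 77.2 + 1203.9·tan33.6° = 77.2 + 799.9 = 877.0 kN/m
FS = 877.0 / 491.4 = 1.785

FS = 1.78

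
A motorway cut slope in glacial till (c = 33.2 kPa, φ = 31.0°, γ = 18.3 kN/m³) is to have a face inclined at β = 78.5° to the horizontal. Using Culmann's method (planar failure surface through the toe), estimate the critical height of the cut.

Culmann's analysis gives the critical failure plane at α_cr = (β + φ)/2 = (78.5 + 31.0)/2 = 54.8°, and the critical height
H_c = (4c/γ) · sinβ cosφ / [1 − cos(β − φ)]
    = (4·33.2/18.3) · sin78.5°·cos31.0° / [1 − cos(47.5°)]
    = 7.257 · 0.9799·0.8572 / [1 − 0.6756]
    = 7.257 · 0.8400 / 0.3244
    = 18.79 m

H_c = 18.79 m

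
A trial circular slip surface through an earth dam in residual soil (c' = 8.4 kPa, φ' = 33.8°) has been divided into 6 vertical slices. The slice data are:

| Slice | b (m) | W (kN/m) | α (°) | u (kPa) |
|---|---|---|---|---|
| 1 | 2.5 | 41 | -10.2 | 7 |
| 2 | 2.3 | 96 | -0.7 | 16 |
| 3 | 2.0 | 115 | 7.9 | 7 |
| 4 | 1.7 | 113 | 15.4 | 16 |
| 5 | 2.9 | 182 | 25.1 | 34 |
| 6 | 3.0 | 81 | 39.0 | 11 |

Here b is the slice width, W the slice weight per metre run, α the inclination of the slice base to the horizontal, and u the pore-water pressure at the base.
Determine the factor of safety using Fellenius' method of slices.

Ordinary method of slices: FS = Σ[c'·Δl_i + (W_i cosα_i − u_i·Δl_i)·tanφ'] / Σ W_i sinα_i, with Δl_i = b_i / cosα_i.
Slice 1: Δl = 2.5/cos(-10.2°) = 2.540 m; N'_1 = 41·cos(-10.2°) − 7·2.540 = 22.6; c'Δl = 21.34; W sinα = -7.3
Slice 2: Δl = 2.3/cos(-0.7°) = 2.300 m; N'_2 = 96·cos(-0.7°) − 16·2.300 = 59.2; c'Δl = 19.32; W sinα = -1.2
Slice 3: Δl = 2.0/cos7.9° = 2.019 m; N'_3 = 115·cos7.9° − 7·2.019 = 99.8; c'Δl = 16.96; W sinα = 15.8
Slice 4: Δl = 1.7/cos15.4° = 1.763 m; N'_4 = 113·cos15.4° − 16·1.763 = 80.7; c'Δl = 14.81; W sinα = 30.0
Slice 5: Δl = 2.9/cos25.1° = 3.202 m; N'_5 = 182·cos25.1° − 34·3.202 = 55.9; c'Δl = 26.90; W sinα = 77.2
Slice 6: Δl = 3.0/cos39.0° = 3.860 m; N'_6 = 81·cos39.0° − 11·3.860 = 20.5; c'Δl = 32.43; W sinα = 51.0
Σc'Δl = 131.8 kN/m; ΣN' = 338.7 kN/m; ΣW sinα = 165.6 kN/m
Resisting = 131.8 + 338.7·tan33.8° = 131.8 + 226.7 = 358.5 kN/m
FS = 358.5 / 165.6 = 2.165

FS = 2.17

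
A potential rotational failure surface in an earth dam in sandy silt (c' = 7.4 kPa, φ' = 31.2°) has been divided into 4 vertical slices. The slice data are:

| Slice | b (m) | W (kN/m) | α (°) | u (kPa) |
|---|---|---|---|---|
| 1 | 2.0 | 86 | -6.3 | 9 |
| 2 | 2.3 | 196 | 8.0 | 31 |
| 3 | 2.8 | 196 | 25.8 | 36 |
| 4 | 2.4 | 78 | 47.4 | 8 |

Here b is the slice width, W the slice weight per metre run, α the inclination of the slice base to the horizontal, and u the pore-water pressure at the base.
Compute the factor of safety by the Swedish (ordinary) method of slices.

Ordinary method of slices: FS = Σ[c'·Δl_i + (W_i cosα_i − u_i·Δl_i)·tanφ'] / Σ W_i sinα_i, with Δl_i = b_i / cosα_i.
Slice 1: Δl = 2.0/cos(-6.3°) = 2.012 m; N'_1 = 86·cos(-6.3°) − 9·2.012 = 67.4; c'Δl = 14.89; W sinα = -9.4
Slice 2: Δl = 2.3/cos8.0° = 2.323 m; N'_2 = 196·cos8.0° − 31·2.323 = 122.1; c'Δl = 17.19; W sinα = 27.3
Slice 3: Δl = 2.8/cos25.8° = 3.110 m; N'_3 = 196·cos25.8° − 36·3.110 = 64.5; c'Δl = 23.01; W sinα = 85.3
Slice 4: Δl = 2.4/cos47.4° = 3.546 m; N'_4 = 78·cos47.4° − 8·3.546 = 24.4; c'Δl = 26.24; W sinα = 57.4
Σc'Δl = 81.3 kN/m; ΣN' = 278.4 kN/m; ΣW sinα = 160.6 kN/m
Resisting = 81.3 + 278.4·tan31.2° = 81.3 + 168.6 = 249.9 kN/m
FS = 249.9 / 160.6 = 1.557

FS = 1.56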